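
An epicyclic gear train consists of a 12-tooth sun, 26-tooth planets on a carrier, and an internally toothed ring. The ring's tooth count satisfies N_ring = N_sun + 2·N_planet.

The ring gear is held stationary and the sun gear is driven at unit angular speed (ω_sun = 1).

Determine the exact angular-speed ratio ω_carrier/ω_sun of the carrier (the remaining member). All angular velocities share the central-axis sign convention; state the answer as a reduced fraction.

N_ring = 12 + 2·26 = 64
12(ω_s−ω_c) = −64(ω_r−ω_c),  ω_r=0, ω_s=1
12(1−ω_c) = −64(0−ω_c)  ⇒  76ω_c = 12  ⇒  ω_c = 3/19
ω_c/ω_s = 3/19

3/19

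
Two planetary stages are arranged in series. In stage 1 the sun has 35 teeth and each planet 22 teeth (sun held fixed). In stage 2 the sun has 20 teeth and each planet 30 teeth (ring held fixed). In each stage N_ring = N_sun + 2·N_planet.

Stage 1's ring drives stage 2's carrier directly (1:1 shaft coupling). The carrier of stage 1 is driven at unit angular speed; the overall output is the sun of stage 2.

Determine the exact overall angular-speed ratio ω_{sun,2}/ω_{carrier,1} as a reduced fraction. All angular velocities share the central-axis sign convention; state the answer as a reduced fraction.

Stage 1: N_ring = 35 + 2·22 = 79
Stage 1: 35(ω_s−ω_c) = −79(ω_r−ω_c),  ω_s=0, ω_c=1
Stage 1: ω_r = 1 − (35/79)(0−1) = 114/79
  ⇒ ω_r¹/ω_c¹ = 114/79
Stage 2: N_ring = 20 + 2·30 = 80
Stage 2: 20(ω_s−ω_c) = −80(ω_r−ω_c),  ω_r=0, ω_c=1
Stage 2: ω_s = 1 − (80/20)(0−1) = 5
  ⇒ ω_s²/ω_c² = 5
Coupling ω_c² = ω_r¹ ⇒ overall = 114/79 × 5 = 570/79

570/79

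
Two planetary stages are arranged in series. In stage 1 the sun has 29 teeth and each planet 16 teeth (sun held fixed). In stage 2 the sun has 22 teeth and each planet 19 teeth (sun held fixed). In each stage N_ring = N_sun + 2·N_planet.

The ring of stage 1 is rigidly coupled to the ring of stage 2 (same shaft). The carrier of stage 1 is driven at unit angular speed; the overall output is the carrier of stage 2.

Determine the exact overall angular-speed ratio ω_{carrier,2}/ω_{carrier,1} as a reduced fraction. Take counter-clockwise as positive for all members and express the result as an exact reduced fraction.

2700/2501

Stage 1: N_ring = 29 + 2·16 = 61
Stage 1: 29(ω_s−ω_c) = −61(ω_r−ω_c),  ω_s=0, ω_c=1
Stage 1: ω_r = 1 − (29/61)(0−1) = 90/61
  ⇒ ω_r¹/ω_c¹ = 90/61
Stage 2: N_ring = 22 + 2·19 = 60
Stage 2: 22(ω_s−ω_c) = −60(ω_r−ω_c),  ω_s=0, ω_r=1
Stage 2: 22(0−ω_c) = −60(1−ω_c)  ⇒  82ω_c = 60  ⇒  ω_c = 30/41
  ⇒ ω_c²/ω_r² = 30/41
Coupling ω_r² = ω_r¹ ⇒ overall = 90/61 × 30/41 = 2700/2501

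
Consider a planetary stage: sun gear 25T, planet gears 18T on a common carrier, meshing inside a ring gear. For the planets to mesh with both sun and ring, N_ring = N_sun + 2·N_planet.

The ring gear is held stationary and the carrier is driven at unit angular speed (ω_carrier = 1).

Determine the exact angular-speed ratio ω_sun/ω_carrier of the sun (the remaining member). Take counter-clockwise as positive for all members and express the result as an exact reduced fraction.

N_ring = 25 + 2·18 = 61
25(ω_s−ω_c) = −61(ω_r−ω_c),  ω_r=0, ω_c=1
ω_s = 1 − (61/25)(0−1) = 86/25
ω_s/ω_c = 86/25

86/25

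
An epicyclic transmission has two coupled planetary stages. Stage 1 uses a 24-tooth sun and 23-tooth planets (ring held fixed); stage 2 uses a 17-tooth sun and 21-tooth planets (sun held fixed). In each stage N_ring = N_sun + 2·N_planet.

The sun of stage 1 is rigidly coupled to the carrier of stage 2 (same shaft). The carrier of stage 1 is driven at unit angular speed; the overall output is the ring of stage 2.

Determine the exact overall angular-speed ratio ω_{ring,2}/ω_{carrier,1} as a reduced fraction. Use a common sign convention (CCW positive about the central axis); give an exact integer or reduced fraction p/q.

Stage 1: N_ring = 24 + 2·23 = 70
Stage 1: 24(ω_s−ω_c) = −70(ω_r−ω_c),  ω_r=0, ω_c=1
Stage 1: ω_s = 1 − (70/24)(0−1) = 47/12
  ⇒ ω_s¹/ω_c¹ = 47/12
Stage 2: N_ring = 17 + 2·21 = 59
Stage 2: 17(ω_s−ω_c) = −59(ω_r−ω_c),  ω_s=0, ω_c=1
Stage 2: ω_r = 1 − (17/59)(0−1) = 76/59
  ⇒ ω_r²/ω_c² = 76/59
Coupling ω_c² = ω_s¹ ⇒ overall = 47/12 × 76/59 = 893/177

893/177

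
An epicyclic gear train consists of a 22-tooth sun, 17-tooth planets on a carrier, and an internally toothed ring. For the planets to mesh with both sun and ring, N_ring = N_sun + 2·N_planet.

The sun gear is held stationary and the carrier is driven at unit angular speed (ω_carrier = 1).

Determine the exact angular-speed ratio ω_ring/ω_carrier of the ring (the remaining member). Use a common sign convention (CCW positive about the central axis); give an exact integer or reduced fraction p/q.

39/28

N_ring = 22 + 2·17 = 56
22(ω_s−ω_c) = −56(ω_r−ω_c),  ω_s=0, ω_c=1
ω_r = 1 − (22/56)(0−1) = 39/28
ω_r/ω_c = 39/28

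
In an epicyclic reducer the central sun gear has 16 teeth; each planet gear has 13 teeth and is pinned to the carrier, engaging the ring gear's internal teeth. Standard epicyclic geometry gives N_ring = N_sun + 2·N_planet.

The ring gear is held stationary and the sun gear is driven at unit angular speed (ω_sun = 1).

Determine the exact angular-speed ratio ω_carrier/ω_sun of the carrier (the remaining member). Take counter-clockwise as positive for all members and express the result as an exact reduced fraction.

N_ring = 16 + 2·13 = 42
16(ω_s−ω_c) = −42(ω_r−ω_c),  ω_r=0, ω_s=1
16(1−ω_c) = −42(0−ω_c)  ⇒  58ω_c = 16  ⇒  ω_c = 8/29
ω_c/ω_s = 8/29

8/29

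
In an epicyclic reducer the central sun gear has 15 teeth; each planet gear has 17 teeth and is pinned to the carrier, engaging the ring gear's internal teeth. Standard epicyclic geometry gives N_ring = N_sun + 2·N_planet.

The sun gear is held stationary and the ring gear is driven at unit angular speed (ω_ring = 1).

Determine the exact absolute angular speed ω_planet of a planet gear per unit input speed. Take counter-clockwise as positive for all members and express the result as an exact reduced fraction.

N_ring = 15 + 2·17 = 49
15(ω_s−ω_c) = −49(ω_r−ω_c),  ω_s=0, ω_r=1
15(0−ω_c) = −49(1−ω_c)  ⇒  64ω_c = 49  ⇒  ω_c = 49/64
sun–planet: 15·(0−49/64) = −17·(ω_p−ω_c)  ⇒  ω_p−ω_c = −(15/17)·(-49/64) = 735/1088
ω_p = 49/64 + 735/1088 = 49/34

49/34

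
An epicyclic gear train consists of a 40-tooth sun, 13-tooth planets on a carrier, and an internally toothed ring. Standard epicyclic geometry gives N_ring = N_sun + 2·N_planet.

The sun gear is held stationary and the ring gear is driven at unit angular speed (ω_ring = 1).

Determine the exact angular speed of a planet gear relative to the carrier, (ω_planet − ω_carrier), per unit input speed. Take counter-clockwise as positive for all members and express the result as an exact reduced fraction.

1320/689

N_ring = 40 + 2·13 = 66
40(ω_s−ω_c) = −66(ω_r−ω_c),  ω_s=0, ω_r=1
40(0−ω_c) = −66(1−ω_c)  ⇒  106ω_c = 66  ⇒  ω_c = 33/53
sun–planet: 40·(0−33/53) = −13·(ω_p−ω_c)  ⇒  ω_p−ω_c = −(40/13)·(-33/53) = 1320/689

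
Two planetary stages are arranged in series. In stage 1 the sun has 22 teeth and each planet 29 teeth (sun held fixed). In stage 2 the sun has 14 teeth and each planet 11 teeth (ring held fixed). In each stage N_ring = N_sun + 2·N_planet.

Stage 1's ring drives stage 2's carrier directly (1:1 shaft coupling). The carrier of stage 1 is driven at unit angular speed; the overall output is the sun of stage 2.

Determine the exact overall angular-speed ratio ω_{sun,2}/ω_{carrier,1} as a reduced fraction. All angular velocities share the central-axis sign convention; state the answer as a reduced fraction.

Stage 1: N_ring = 22 + 2·29 = 80
Stage 1: 22(ω_s−ω_c) = −80(ω_r−ω_c),  ω_s=0, ω_c=1
Stage 1: ω_r = 1 − (22/80)(0−1) = 51/40
  ⇒ ω_r¹/ω_c¹ = 51/40
Stage 2: N_ring = 14 + 2·11 = 36
Stage 2: 14(ω_s−ω_c) = −36(ω_r−ω_c),  ω_r=0, ω_c=1
Stage 2: ω_s = 1 − (36/14)(0−1) = 25/7
  ⇒ ω_s²/ω_c² = 25/7
Coupling ω_c² = ω_r¹ ⇒ overall = 51/40 × 25/7 = 255/56

255/56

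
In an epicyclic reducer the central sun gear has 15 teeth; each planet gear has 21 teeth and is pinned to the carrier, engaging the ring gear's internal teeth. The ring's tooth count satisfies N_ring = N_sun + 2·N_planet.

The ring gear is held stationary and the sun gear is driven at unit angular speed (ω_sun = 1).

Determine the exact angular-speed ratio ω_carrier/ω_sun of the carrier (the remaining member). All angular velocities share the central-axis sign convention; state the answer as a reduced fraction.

N_ring = 15 + 2·21 = 57
15(ω_s−ω_c) = −57(ω_r−ω_c),  ω_r=0, ω_s=1
15(1−ω_c) = −57(0−ω_c)  ⇒  72ω_c = 15  ⇒  ω_c = 5/24
ω_c/ω_s = 5/24

5/24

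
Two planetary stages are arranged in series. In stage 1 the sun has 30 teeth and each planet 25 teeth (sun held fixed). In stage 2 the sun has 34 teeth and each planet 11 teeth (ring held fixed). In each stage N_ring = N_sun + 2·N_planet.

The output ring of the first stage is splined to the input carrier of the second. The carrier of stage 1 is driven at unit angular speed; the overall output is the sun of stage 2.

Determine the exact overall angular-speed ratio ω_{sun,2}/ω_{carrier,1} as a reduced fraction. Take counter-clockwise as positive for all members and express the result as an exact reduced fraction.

495/136

Stage 1: N_ring = 30 + 2·25 = 80
Stage 1: 30(ω_s−ω_c) = −80(ω_r−ω_c),  ω_s=0, ω_c=1
Stage 1: ω_r = 1 − (30/80)(0−1) = 11/8
  ⇒ ω_r¹/ω_c¹ = 11/8
Stage 2: N_ring = 34 + 2·11 = 56
Stage 2: 34(ω_s−ω_c) = −56(ω_r−ω_c),  ω_r=0, ω_c=1
Stage 2: ω_s = 1 − (56/34)(0−1) = 45/17
  ⇒ ω_s²/ω_c² = 45/17
Coupling ω_c² = ω_r¹ ⇒ overall = 11/8 × 45/17 = 495/136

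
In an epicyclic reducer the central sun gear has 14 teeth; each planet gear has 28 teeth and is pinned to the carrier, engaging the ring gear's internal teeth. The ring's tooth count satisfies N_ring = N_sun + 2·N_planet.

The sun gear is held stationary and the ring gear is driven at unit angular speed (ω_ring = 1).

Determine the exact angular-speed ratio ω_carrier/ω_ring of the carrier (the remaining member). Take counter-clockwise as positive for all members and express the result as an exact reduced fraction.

N_ring = 14 + 2·28 = 70
14(ω_s−ω_c) = −70(ω_r−ω_c),  ω_s=0, ω_r=1
14(0−ω_c) = −70(1−ω_c)  ⇒  84ω_c = 70  ⇒  ω_c = 5/6
ω_c/ω_r = 5/6

5/6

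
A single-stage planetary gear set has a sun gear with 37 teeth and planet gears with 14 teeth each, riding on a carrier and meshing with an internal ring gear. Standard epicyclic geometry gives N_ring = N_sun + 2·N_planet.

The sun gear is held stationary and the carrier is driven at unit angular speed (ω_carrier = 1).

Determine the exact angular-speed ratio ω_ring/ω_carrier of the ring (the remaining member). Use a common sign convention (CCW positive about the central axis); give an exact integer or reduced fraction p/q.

N_ring = 37 + 2·14 = 65
37(ω_s−ω_c) = −65(ω_r−ω_c),  ω_s=0, ω_c=1
ω_r = 1 − (37/65)(0−1) = 102/65
ω_r/ω_c = 102/65

102/65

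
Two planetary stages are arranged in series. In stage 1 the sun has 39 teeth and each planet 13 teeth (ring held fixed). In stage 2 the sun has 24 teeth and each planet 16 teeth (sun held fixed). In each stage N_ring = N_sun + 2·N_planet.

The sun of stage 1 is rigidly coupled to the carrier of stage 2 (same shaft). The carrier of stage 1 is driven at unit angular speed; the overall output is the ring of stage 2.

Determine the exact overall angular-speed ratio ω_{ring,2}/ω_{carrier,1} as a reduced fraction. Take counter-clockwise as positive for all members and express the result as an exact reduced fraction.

80/21

Stage 1: N_ring = 39 + 2·13 = 65
Stage 1: 39(ω_s−ω_c) = −65(ω_r−ω_c),  ω_r=0, ω_c=1
Stage 1: ω_s = 1 − (65/39)(0−1) = 8/3
  ⇒ ω_s¹/ω_c¹ = 8/3
Stage 2: N_ring = 24 + 2·16 = 56
Stage 2: 24(ω_s−ω_c) = −56(ω_r−ω_c),  ω_s=0, ω_c=1
Stage 2: ω_r = 1 − (24/56)(0−1) = 10/7
  ⇒ ω_r²/ω_c² = 10/7
Coupling ω_c² = ω_s¹ ⇒ overall = 8/3 × 10/7 = 80/21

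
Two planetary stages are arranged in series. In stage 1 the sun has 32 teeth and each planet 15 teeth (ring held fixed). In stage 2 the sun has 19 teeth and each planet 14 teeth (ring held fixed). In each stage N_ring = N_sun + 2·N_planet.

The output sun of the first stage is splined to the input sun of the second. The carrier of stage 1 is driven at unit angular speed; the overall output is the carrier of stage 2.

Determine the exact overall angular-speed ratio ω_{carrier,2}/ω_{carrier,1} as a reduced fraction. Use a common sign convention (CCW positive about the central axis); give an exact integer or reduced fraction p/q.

Stage 1: N_ring = 32 + 2·15 = 62
Stage 1: 32(ω_s−ω_c) = −62(ω_r−ω_c),  ω_r=0, ω_c=1
Stage 1: ω_s = 1 − (62/32)(0−1) = 47/16
  ⇒ ω_s¹/ω_c¹ = 47/16
Stage 2: N_ring = 19 + 2·14 = 47
Stage 2: 19(ω_s−ω_c) = −47(ω_r−ω_c),  ω_r=0, ω_s=1
Stage 2: 19(1−ω_c) = −47(0−ω_c)  ⇒  66ω_c = 19  ⇒  ω_c = 19/66
  ⇒ ω_c²/ω_s² = 19/66
Coupling ω_s² = ω_s¹ ⇒ overall = 47/16 × 19/66 = 893/1056

893/1056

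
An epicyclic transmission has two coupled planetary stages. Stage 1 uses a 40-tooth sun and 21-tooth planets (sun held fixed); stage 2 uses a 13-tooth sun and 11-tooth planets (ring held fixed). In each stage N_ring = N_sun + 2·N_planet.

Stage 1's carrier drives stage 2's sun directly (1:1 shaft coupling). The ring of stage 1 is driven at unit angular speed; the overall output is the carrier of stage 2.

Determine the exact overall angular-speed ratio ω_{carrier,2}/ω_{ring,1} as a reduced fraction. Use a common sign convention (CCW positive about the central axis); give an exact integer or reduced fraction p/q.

533/2928

Stage 1: N_ring = 40 + 2·21 = 82
Stage 1: 40(ω_s−ω_c) = −82(ω_r−ω_c),  ω_s=0, ω_r=1
Stage 1: 40(0−ω_c) = −82(1−ω_c)  ⇒  122ω_c = 82  ⇒  ω_c = 41/61
  ⇒ ω_c¹/ω_r¹ = 41/61
Stage 2: N_ring = 13 + 2·11 = 35
Stage 2: 13(ω_s−ω_c) = −35(ω_r−ω_c),  ω_r=0, ω_s=1
Stage 2: 13(1−ω_c) = −35(0−ω_c)  ⇒  48ω_c = 13  ⇒  ω_c = 13/48
  ⇒ ω_c²/ω_s² = 13/48
Coupling ω_s² = ω_c¹ ⇒ overall = 41/61 × 13/48 = 533/2928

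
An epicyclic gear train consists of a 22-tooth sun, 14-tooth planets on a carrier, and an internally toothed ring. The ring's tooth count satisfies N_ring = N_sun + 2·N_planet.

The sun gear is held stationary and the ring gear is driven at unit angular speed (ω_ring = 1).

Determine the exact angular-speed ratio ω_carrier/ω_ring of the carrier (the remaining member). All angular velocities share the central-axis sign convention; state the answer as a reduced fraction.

N_ring = 22 + 2·14 = 50
22(ω_s−ω_c) = −50(ω_r−ω_c),  ω_s=0, ω_r=1
22(0−ω_c) = −50(1−ω_c)  ⇒  72ω_c = 50  ⇒  ω_c = 25/36
ω_c/ω_r = 25/36

25/36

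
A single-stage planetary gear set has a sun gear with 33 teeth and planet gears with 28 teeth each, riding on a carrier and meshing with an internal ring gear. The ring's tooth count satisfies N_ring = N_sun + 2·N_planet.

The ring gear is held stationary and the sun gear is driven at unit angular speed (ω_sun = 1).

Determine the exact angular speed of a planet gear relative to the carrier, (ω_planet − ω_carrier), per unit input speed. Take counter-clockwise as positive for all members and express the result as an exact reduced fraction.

N_ring = 33 + 2·28 = 89
33(ω_s−ω_c) = −89(ω_r−ω_c),  ω_r=0, ω_s=1
33(1−ω_c) = −89(0−ω_c)  ⇒  122ω_c = 33  ⇒  ω_c = 33/122
sun–planet: 33·(1−33/122) = −28·(ω_p−ω_c)  ⇒  ω_p−ω_c = −(33/28)·(89/122) = -2937/3416

-2937/3416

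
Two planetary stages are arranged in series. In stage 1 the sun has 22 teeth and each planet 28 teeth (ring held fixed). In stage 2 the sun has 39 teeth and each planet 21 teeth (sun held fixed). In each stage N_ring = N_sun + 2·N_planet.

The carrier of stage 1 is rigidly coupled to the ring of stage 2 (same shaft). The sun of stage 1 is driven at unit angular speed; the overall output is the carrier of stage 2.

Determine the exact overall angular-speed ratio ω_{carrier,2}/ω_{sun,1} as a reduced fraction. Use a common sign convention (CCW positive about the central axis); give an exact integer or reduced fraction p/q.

297/2000

Stage 1: N_ring = 22 + 2·28 = 78
Stage 1: 22(ω_s−ω_c) = −78(ω_r−ω_c),  ω_r=0, ω_s=1
Stage 1: 22(1−ω_c) = −78(0−ω_c)  ⇒  100ω_c = 22  ⇒  ω_c = 11/50
  ⇒ ω_c¹/ω_s¹ = 11/50
Stage 2: N_ring = 39 + 2·21 = 81
Stage 2: 39(ω_s−ω_c) = −81(ω_r−ω_c),  ω_s=0, ω_r=1
Stage 2: 39(0−ω_c) = −81(1−ω_c)  ⇒  120ω_c = 81  ⇒  ω_c = 27/40
  ⇒ ω_c²/ω_r² = 27/40
Coupling ω_r² = ω_c¹ ⇒ overall = 11/50 × 27/40 = 297/2000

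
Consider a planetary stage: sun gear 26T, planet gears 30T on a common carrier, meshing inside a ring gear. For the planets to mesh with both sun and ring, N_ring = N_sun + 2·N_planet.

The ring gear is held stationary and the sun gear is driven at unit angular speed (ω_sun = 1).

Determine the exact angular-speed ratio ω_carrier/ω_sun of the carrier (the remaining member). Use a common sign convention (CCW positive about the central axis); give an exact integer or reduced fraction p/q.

N_ring = 26 + 2·30 = 86
26(ω_s−ω_c) = −86(ω_r−ω_c),  ω_r=0, ω_s=1
26(1−ω_c) = −86(0−ω_c)  ⇒  112ω_c = 26  ⇒  ω_c = 13/56
ω_c/ω_s = 13/56

13/56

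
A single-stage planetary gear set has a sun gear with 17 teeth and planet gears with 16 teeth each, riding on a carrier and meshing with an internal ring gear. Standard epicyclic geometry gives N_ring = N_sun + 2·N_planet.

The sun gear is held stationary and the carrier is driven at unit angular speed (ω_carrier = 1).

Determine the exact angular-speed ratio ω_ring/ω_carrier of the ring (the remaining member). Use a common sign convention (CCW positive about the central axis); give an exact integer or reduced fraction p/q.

66/49

N_ring = 17 + 2·16 = 49
17(ω_s−ω_c) = −49(ω_r−ω_c),  ω_s=0, ω_c=1
ω_r = 1 − (17/49)(0−1) = 66/49
ω_r/ω_c = 66/49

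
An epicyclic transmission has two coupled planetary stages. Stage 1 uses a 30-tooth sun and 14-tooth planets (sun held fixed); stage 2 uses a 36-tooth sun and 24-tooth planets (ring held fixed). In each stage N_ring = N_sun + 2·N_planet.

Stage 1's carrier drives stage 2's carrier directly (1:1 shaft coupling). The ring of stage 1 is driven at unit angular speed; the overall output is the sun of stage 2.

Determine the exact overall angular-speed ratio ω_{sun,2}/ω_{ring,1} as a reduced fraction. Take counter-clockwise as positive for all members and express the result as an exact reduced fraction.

145/66

Stage 1: N_ring = 30 + 2·14 = 58
Stage 1: 30(ω_s−ω_c) = −58(ω_r−ω_c),  ω_s=0, ω_r=1
Stage 1: 30(0−ω_c) = −58(1−ω_c)  ⇒  88ω_c = 58  ⇒  ω_c = 29/44
  ⇒ ω_c¹/ω_r¹ = 29/44
Stage 2: N_ring = 36 + 2·24 = 84
Stage 2: 36(ω_s−ω_c) = −84(ω_r−ω_c),  ω_r=0, ω_c=1
Stage 2: ω_s = 1 − (84/36)(0−1) = 10/3
  ⇒ ω_s²/ω_c² = 10/3
Coupling ω_c² = ω_c¹ ⇒ overall = 29/44 × 10/3 = 145/66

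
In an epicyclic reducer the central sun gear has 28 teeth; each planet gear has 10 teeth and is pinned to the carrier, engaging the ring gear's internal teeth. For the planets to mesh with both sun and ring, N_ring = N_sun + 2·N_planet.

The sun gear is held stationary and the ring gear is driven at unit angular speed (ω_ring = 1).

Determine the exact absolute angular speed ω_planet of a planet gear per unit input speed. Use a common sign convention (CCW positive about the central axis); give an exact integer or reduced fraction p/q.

12/5

N_ring = 28 + 2·10 = 48
28(ω_s−ω_c) = −48(ω_r−ω_c),  ω_s=0, ω_r=1
28(0−ω_c) = −48(1−ω_c)  ⇒  76ω_c = 48  ⇒  ω_c = 12/19
sun–planet: 28·(0−12/19) = −10·(ω_p−ω_c)  ⇒  ω_p−ω_c = −(28/10)·(-12/19) = 168/95
ω_p = 12/19 + 168/95 = 12/5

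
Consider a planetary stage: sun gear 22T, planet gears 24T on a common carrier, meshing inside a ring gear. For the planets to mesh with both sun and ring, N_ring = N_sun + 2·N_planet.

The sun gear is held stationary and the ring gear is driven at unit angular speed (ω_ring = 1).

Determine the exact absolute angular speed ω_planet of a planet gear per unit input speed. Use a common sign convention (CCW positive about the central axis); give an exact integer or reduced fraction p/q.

N_ring = 22 + 2·24 = 70
22(ω_s−ω_c) = −70(ω_r−ω_c),  ω_s=0, ω_r=1
22(0−ω_c) = −70(1−ω_c)  ⇒  92ω_c = 70  ⇒  ω_c = 35/46
sun–planet: 22·(0−35/46) = −24·(ω_p−ω_c)  ⇒  ω_p−ω_c = −(22/24)·(-35/46) = 385/552
ω_p = 35/46 + 385/552 = 35/24

35/24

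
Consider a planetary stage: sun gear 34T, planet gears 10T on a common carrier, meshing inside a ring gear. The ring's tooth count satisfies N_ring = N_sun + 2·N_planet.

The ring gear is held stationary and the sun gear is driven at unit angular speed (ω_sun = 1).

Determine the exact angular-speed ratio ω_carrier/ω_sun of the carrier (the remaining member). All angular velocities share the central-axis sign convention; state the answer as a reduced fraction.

17/44

N_ring = 34 + 2·10 = 54
34(ω_s−ω_c) = −54(ω_r−ω_c),  ω_r=0, ω_s=1
34(1−ω_c) = −54(0−ω_c)  ⇒  88ω_c = 34  ⇒  ω_c = 17/44
ω_c/ω_s = 17/44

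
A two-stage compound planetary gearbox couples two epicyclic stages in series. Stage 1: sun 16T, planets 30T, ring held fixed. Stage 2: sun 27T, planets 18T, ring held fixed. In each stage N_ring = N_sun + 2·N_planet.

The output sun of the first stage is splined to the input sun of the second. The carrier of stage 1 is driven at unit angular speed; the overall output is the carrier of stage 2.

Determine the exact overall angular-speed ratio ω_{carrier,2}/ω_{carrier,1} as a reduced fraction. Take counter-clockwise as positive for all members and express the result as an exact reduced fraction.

Stage 1: N_ring = 16 + 2·30 = 76
Stage 1: 16(ω_s−ω_c) = −76(ω_r−ω_c),  ω_r=0, ω_c=1
Stage 1: ω_s = 1 − (76/16)(0−1) = 23/4
  ⇒ ω_s¹/ω_c¹ = 23/4
Stage 2: N_ring = 27 + 2·18 = 63
Stage 2: 27(ω_s−ω_c) = −63(ω_r−ω_c),  ω_r=0, ω_s=1
Stage 2: 27(1−ω_c) = −63(0−ω_c)  ⇒  90ω_c = 27  ⇒  ω_c = 3/10
  ⇒ ω_c²/ω_s² = 3/10
Coupling ω_s² = ω_s¹ ⇒ overall = 23/4 × 3/10 = 69/40

69/40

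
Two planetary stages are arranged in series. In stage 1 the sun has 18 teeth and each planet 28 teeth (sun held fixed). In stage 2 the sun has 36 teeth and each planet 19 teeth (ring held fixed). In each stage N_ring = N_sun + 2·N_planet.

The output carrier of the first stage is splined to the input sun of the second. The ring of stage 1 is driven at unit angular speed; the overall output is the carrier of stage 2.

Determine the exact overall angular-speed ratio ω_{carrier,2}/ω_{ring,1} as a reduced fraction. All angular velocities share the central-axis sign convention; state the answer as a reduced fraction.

333/1265

Stage 1: N_ring = 18 + 2·28 = 74
Stage 1: 18(ω_s−ω_c) = −74(ω_r−ω_c),  ω_s=0, ω_r=1
Stage 1: 18(0−ω_c) = −74(1−ω_c)  ⇒  92ω_c = 74  ⇒  ω_c = 37/46
  ⇒ ω_c¹/ω_r¹ = 37/46
Stage 2: N_ring = 36 + 2·19 = 74
Stage 2: 36(ω_s−ω_c) = −74(ω_r−ω_c),  ω_r=0, ω_s=1
Stage 2: 36(1−ω_c) = −74(0−ω_c)  ⇒  110ω_c = 36  ⇒  ω_c = 18/55
  ⇒ ω_c²/ω_s² = 18/55
Coupling ω_s² = ω_c¹ ⇒ overall = 37/46 × 18/55 = 333/1265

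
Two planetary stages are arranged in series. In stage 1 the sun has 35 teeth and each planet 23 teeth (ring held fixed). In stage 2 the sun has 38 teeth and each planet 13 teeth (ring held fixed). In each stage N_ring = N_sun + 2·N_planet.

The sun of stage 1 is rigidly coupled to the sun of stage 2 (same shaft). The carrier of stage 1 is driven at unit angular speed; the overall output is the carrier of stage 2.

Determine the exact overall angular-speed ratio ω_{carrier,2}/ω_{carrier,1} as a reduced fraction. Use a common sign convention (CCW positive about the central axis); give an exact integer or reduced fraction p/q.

Stage 1: N_ring = 35 + 2·23 = 81
Stage 1: 35(ω_s−ω_c) = −81(ω_r−ω_c),  ω_r=0, ω_c=1
Stage 1: ω_s = 1 − (81/35)(0−1) = 116/35
  ⇒ ω_s¹/ω_c¹ = 116/35
Stage 2: N_ring = 38 + 2·13 = 64
Stage 2: 38(ω_s−ω_c) = −64(ω_r−ω_c),  ω_r=0, ω_s=1
Stage 2: 38(1−ω_c) = −64(0−ω_c)  ⇒  102ω_c = 38  ⇒  ω_c = 19/51
  ⇒ ω_c²/ω_s² = 19/51
Coupling ω_s² = ω_s¹ ⇒ overall = 116/35 × 19/51 = 2204/1785

2204/1785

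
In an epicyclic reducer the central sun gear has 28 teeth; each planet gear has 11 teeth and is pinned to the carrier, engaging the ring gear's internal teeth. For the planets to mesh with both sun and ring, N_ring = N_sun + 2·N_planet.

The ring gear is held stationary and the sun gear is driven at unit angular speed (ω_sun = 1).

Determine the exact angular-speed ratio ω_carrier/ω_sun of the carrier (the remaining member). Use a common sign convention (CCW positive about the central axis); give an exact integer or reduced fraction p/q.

14/39

N_ring = 28 + 2·11 = 50
28(ω_s−ω_c) = −50(ω_r−ω_c),  ω_r=0, ω_s=1
28(1−ω_c) = −50(0−ω_c)  ⇒  78ω_c = 28  ⇒  ω_c = 14/39
ω_c/ω_s = 14/39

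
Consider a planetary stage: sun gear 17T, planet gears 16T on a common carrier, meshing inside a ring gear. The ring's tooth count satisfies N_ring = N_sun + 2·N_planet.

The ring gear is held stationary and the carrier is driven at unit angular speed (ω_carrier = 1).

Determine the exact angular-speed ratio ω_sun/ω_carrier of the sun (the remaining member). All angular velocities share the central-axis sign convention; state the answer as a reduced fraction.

66/17

N_ring = 17 + 2·16 = 49
17(ω_s−ω_c) = −49(ω_r−ω_c),  ω_r=0, ω_c=1
ω_s = 1 − (49/17)(0−1) = 66/17
ω_s/ω_c = 66/17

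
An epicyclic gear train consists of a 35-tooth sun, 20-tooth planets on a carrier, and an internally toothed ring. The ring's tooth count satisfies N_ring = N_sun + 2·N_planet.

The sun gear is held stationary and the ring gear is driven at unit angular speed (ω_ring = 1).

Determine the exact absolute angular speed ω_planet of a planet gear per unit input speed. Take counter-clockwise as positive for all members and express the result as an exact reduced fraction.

N_ring = 35 + 2·20 = 75
35(ω_s−ω_c) = −75(ω_r−ω_c),  ω_s=0, ω_r=1
35(0−ω_c) = −75(1−ω_c)  ⇒  110ω_c = 75  ⇒  ω_c = 15/22
sun–planet: 35·(0−15/22) = −20·(ω_p−ω_c)  ⇒  ω_p−ω_c = −(35/20)·(-15/22) = 105/88
ω_p = 15/22 + 105/88 = 15/8

15/8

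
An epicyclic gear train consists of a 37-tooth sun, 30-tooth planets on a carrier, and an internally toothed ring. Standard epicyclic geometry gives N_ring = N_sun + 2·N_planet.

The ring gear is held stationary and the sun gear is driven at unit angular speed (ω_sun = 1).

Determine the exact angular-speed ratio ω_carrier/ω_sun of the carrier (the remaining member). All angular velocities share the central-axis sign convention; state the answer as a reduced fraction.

37/134

N_ring = 37 + 2·30 = 97
37(ω_s−ω_c) = −97(ω_r−ω_c),  ω_r=0, ω_s=1
37(1−ω_c) = −97(0−ω_c)  ⇒  134ω_c = 37  ⇒  ω_c = 37/134
ω_c/ω_s = 37/134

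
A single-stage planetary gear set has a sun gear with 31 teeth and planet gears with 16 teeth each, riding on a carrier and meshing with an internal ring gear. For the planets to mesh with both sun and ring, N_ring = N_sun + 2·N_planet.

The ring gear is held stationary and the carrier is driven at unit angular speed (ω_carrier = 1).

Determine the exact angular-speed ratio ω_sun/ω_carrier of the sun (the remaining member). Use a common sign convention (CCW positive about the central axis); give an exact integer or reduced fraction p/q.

94/31

N_ring = 31 + 2·16 = 63
31(ω_s−ω_c) = −63(ω_r−ω_c),  ω_r=0, ω_c=1
ω_s = 1 − (63/31)(0−1) = 94/31
ω_s/ω_c = 94/31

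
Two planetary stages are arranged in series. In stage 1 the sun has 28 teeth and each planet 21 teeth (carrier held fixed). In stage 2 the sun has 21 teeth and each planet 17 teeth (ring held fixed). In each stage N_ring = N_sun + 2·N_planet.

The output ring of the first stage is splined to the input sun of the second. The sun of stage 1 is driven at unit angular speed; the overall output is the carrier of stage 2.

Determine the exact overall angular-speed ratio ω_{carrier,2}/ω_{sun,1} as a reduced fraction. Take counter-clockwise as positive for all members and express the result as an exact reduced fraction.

Stage 1: N_ring = 28 + 2·21 = 70
Stage 1: 28(ω_s−ω_c) = −70(ω_r−ω_c),  ω_c=0, ω_s=1
Stage 1: ω_r = 0 − (28/70)(1−0) = -2/5
  ⇒ ω_r¹/ω_s¹ = -2/5
Stage 2: N_ring = 21 + 2·17 = 55
Stage 2: 21(ω_s−ω_c) = −55(ω_r−ω_c),  ω_r=0, ω_s=1
Stage 2: 21(1−ω_c) = −55(0−ω_c)  ⇒  76ω_c = 21  ⇒  ω_c = 21/76
  ⇒ ω_c²/ω_s² = 21/76
Coupling ω_s² = ω_r¹ ⇒ overall = -2/5 × 21/76 = -21/190

-21/190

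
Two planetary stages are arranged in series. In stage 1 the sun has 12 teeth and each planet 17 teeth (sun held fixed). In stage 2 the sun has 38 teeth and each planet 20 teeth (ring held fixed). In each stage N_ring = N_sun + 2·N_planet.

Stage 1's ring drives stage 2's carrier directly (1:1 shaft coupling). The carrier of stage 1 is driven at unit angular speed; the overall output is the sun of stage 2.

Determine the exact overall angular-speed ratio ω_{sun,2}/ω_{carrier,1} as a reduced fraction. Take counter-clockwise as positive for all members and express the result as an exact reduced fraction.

Stage 1: N_ring = 12 + 2·17 = 46
Stage 1: 12(ω_s−ω_c) = −46(ω_r−ω_c),  ω_s=0, ω_c=1
Stage 1: ω_r = 1 − (12/46)(0−1) = 29/23
  ⇒ ω_r¹/ω_c¹ = 29/23
Stage 2: N_ring = 38 + 2·20 = 78
Stage 2: 38(ω_s−ω_c) = −78(ω_r−ω_c),  ω_r=0, ω_c=1
Stage 2: ω_s = 1 − (78/38)(0−1) = 58/19
  ⇒ ω_s²/ω_c² = 58/19
Coupling ω_c² = ω_r¹ ⇒ overall = 29/23 × 58/19 = 1682/437

1682/437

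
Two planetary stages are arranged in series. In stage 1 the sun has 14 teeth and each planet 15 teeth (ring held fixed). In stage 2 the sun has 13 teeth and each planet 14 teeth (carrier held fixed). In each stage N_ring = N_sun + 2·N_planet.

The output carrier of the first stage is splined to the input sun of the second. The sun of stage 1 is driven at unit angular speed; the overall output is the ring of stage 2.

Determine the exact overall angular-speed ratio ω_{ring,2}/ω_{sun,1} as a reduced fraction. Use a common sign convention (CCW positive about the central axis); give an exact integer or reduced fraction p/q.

Stage 1: N_ring = 14 + 2·15 = 44
Stage 1: 14(ω_s−ω_c) = −44(ω_r−ω_c),  ω_r=0, ω_s=1
Stage 1: 14(1−ω_c) = −44(0−ω_c)  ⇒  58ω_c = 14  ⇒  ω_c = 7/29
  ⇒ ω_c¹/ω_s¹ = 7/29
Stage 2: N_ring = 13 + 2·14 = 41
Stage 2: 13(ω_s−ω_c) = −41(ω_r−ω_c),  ω_c=0, ω_s=1
Stage 2: ω_r = 0 − (13/41)(1−0) = -13/41
  ⇒ ω_r²/ω_s² = -13/41
Coupling ω_s² = ω_c¹ ⇒ overall = 7/29 × -13/41 = -91/1189

-91/1189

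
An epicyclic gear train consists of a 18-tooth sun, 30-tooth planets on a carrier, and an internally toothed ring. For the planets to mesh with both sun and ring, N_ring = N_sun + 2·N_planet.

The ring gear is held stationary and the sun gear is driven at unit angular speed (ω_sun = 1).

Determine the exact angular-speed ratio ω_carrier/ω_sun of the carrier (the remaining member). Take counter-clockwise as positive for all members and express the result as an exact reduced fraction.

N_ring = 18 + 2·30 = 78
18(ω_s−ω_c) = −78(ω_r−ω_c),  ω_r=0, ω_s=1
18(1−ω_c) = −78(0−ω_c)  ⇒  96ω_c = 18  ⇒  ω_c = 3/16
ω_c/ω_s = 3/16

3/16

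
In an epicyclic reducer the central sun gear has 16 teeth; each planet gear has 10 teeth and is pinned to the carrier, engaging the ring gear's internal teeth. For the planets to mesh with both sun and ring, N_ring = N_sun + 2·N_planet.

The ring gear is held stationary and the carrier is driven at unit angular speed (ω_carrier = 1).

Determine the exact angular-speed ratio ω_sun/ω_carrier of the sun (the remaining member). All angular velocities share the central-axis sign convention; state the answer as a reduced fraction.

13/4

N_ring = 16 + 2·10 = 36
16(ω_s−ω_c) = −36(ω_r−ω_c),  ω_r=0, ω_c=1
ω_s = 1 − (36/16)(0−1) = 13/4
ω_s/ω_c = 13/4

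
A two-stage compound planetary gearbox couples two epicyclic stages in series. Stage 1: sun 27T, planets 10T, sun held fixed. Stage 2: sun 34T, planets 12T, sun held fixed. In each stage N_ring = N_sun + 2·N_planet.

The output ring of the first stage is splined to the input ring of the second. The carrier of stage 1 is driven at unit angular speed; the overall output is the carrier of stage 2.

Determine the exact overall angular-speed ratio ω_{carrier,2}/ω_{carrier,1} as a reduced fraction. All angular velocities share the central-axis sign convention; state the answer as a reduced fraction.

1073/1081

Stage 1: N_ring = 27 + 2·10 = 47
Stage 1: 27(ω_s−ω_c) = −47(ω_r−ω_c),  ω_s=0, ω_c=1
Stage 1: ω_r = 1 − (27/47)(0−1) = 74/47
  ⇒ ω_r¹/ω_c¹ = 74/47
Stage 2: N_ring = 34 + 2·12 = 58
Stage 2: 34(ω_s−ω_c) = −58(ω_r−ω_c),  ω_s=0, ω_r=1
Stage 2: 34(0−ω_c) = −58(1−ω_c)  ⇒  92ω_c = 58  ⇒  ω_c = 29/46
  ⇒ ω_c²/ω_r² = 29/46
Coupling ω_r² = ω_r¹ ⇒ overall = 74/47 × 29/46 = 1073/1081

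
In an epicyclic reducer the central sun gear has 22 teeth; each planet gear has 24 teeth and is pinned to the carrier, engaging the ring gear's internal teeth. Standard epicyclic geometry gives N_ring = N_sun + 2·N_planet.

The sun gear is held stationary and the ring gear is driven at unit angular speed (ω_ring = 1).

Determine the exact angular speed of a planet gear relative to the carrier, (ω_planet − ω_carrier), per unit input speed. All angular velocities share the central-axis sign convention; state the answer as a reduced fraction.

385/552

N_ring = 22 + 2·24 = 70
22(ω_s−ω_c) = −70(ω_r−ω_c),  ω_s=0, ω_r=1
22(0−ω_c) = −70(1−ω_c)  ⇒  92ω_c = 70  ⇒  ω_c = 35/46
sun–planet: 22·(0−35/46) = −24·(ω_p−ω_c)  ⇒  ω_p−ω_c = −(22/24)·(-35/46) = 385/552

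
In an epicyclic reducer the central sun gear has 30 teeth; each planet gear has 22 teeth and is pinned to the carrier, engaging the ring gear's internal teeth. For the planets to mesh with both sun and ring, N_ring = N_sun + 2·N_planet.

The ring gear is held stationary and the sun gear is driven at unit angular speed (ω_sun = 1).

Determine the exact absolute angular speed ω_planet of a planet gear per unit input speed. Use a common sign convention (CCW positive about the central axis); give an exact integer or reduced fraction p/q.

N_ring = 30 + 2·22 = 74
30(ω_s−ω_c) = −74(ω_r−ω_c),  ω_r=0, ω_s=1
30(1−ω_c) = −74(0−ω_c)  ⇒  104ω_c = 30  ⇒  ω_c = 15/52
sun–planet: 30·(1−15/52) = −22·(ω_p−ω_c)  ⇒  ω_p−ω_c = −(30/22)·(37/52) = -555/572
ω_p = 15/52 − 555/572 = -15/22

-15/22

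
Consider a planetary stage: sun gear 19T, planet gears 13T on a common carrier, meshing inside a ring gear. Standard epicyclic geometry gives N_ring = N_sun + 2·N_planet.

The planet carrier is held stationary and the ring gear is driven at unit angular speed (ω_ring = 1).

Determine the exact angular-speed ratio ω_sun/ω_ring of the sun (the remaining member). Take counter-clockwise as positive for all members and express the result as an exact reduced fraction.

N_ring = 19 + 2·13 = 45
19(ω_s−ω_c) = −45(ω_r−ω_c),  ω_c=0, ω_r=1
ω_s = 0 − (45/19)(1−0) = -45/19
ω_s/ω_r = -45/19

-45/19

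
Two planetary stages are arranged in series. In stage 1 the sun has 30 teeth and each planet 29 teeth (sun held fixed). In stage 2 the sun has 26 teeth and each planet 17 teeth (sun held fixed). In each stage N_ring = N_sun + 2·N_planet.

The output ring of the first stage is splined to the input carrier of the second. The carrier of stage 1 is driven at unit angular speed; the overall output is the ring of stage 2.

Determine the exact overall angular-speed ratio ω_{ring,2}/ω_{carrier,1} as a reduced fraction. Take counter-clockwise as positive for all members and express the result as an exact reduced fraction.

Stage 1: N_ring = 30 + 2·29 = 88
Stage 1: 30(ω_s−ω_c) = −88(ω_r−ω_c),  ω_s=0, ω_c=1
Stage 1: ω_r = 1 − (30/88)(0−1) = 59/44
  ⇒ ω_r¹/ω_c¹ = 59/44
Stage 2: N_ring = 26 + 2·17 = 60
Stage 2: 26(ω_s−ω_c) = −60(ω_r−ω_c),  ω_s=0, ω_c=1
Stage 2: ω_r = 1 − (26/60)(0−1) = 43/30
  ⇒ ω_r²/ω_c² = 43/30
Coupling ω_c² = ω_r¹ ⇒ overall = 59/44 × 43/30 = 2537/1320

2537/1320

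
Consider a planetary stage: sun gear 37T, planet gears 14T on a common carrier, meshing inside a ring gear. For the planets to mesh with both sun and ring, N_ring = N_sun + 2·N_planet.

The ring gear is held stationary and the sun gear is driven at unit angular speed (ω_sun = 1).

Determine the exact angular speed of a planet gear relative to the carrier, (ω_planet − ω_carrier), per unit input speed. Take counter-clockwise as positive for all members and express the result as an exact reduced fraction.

-2405/1428

N_ring = 37 + 2·14 = 65
37(ω_s−ω_c) = −65(ω_r−ω_c),  ω_r=0, ω_s=1
37(1−ω_c) = −65(0−ω_c)  ⇒  102ω_c = 37  ⇒  ω_c = 37/102
sun–planet: 37·(1−37/102) = −14·(ω_p−ω_c)  ⇒  ω_p−ω_c = −(37/14)·(65/102) = -2405/1428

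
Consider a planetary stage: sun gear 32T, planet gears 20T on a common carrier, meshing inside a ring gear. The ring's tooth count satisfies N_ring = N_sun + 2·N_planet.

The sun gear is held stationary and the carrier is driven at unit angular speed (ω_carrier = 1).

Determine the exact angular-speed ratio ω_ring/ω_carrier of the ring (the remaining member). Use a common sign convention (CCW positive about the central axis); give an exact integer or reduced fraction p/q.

13/9

N_ring = 32 + 2·20 = 72
32(ω_s−ω_c) = −72(ω_r−ω_c),  ω_s=0, ω_c=1
ω_r = 1 − (32/72)(0−1) = 13/9
ω_r/ω_c = 13/9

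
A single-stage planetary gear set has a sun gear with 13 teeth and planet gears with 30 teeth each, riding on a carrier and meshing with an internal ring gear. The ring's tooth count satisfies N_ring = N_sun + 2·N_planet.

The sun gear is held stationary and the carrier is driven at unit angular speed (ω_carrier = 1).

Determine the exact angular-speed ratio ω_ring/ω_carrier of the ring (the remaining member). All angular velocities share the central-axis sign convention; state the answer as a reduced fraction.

N_ring = 13 + 2·30 = 73
13(ω_s−ω_c) = −73(ω_r−ω_c),  ω_s=0, ω_c=1
ω_r = 1 − (13/73)(0−1) = 86/73
ω_r/ω_c = 86/73

86/73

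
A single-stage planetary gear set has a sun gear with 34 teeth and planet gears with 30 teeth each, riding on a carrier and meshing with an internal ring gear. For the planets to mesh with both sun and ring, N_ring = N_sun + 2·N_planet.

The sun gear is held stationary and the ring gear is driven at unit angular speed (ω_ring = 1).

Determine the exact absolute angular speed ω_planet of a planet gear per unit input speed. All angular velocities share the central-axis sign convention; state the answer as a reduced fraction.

N_ring = 34 + 2·30 = 94
34(ω_s−ω_c) = −94(ω_r−ω_c),  ω_s=0, ω_r=1
34(0−ω_c) = −94(1−ω_c)  ⇒  128ω_c = 94  ⇒  ω_c = 47/64
sun–planet: 34·(0−47/64) = −30·(ω_p−ω_c)  ⇒  ω_p−ω_c = −(34/30)·(-47/64) = 799/960
ω_p = 47/64 + 799/960 = 47/30

47/30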